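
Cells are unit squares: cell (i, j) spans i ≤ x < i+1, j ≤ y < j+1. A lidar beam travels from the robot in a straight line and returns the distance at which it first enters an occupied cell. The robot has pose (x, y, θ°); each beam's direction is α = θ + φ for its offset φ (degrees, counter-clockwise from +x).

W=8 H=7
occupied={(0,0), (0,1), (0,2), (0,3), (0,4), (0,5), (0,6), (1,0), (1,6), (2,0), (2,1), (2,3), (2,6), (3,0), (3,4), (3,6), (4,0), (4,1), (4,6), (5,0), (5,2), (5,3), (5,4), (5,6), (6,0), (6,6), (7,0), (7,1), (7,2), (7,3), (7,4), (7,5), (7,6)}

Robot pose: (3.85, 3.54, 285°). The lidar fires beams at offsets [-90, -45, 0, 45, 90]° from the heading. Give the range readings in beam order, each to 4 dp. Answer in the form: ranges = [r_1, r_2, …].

beam 1: φ=-90°, α=195°
  d=(-0.9659,-0.2588)  start (3,3)  tX=0.8800 tY=2.0864  stride 1/|dx|=1.0353 1/|dy|=3.8637
    cross x-line → (2,3), t=0.8800 (wall)
  → r_1 = 0.8800
beam 2: φ=-45°, α=240°
  d=(-0.5000,-0.8660)  start (3,3)  tX=1.7000 tY=0.6235  stride 1/|dx|=2.0000 1/|dy|=1.1547
    cross y-line → (3,2), t=0.6235
    cross x-line → (2,2), t=1.7000
    cross y-line → (2,1), t=1.7782 (wall)
  → r_2 = 1.7782
beam 3: φ=0°, α=285°
  d=(0.2588,-0.9659)  start (3,3)  tX=0.5796 tY=0.5590  stride 1/|dx|=3.8637 1/|dy|=1.0353
    cross y-line → (3,2), t=0.5590
    cross x-line → (4,2), t=0.5796
    cross y-line → (4,1), t=1.5943 (wall)
  → r_3 = 1.5943
beam 4: φ=45°, α=330°
  d=(0.8660,-0.5000)  start (3,3)  tX=0.1732 tY=1.0800  stride 1/|dx|=1.1547 1/|dy|=2.0000
    cross x-line → (4,3), t=0.1732
    cross y-line → (4,2), t=1.0800
    cross x-line → (5,2), t=1.3279 (wall)
  → r_4 = 1.3279
beam 5: φ=90°, α=15°
  d=(0.9659,0.2588)  start (3,3)  tX=0.1553 tY=1.7773  stride 1/|dx|=1.0353 1/|dy|=3.8637
    cross x-line → (4,3), t=0.1553
    cross x-line → (5,3), t=1.1906 (wall)
  → r_5 = 1.1906

ranges = [0.8800, 1.7782, 1.5943, 1.3279, 1.1906]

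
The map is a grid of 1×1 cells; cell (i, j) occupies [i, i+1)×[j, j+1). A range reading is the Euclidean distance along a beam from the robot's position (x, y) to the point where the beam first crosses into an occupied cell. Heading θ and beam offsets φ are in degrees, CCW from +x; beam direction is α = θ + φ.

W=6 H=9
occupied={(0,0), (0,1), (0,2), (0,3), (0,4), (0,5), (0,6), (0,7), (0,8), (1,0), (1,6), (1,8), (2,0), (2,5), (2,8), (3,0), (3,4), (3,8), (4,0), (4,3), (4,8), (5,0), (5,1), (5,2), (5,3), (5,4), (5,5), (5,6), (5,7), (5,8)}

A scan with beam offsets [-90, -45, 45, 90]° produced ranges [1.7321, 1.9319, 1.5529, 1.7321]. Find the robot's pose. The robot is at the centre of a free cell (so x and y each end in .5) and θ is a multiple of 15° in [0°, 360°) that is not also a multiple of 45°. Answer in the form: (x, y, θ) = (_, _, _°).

Enumerate (i+0.5, j+0.5, θ) over the 24 free cells and 16 admissible headings. For each, cast all 4 beams and compare to the given ranges.
  (1.5, 4.5, 60°): beam 1 = 2.8868 ≠ 1.7321 ✗
  (4.5, 4.5, 30°): beam 1 = 0.5774 ≠ 1.7321 ✗
  (2.5, 3.5, 120°): beam 1 = 1.0000 ≠ 1.7321 ✗
  (3.5, 7.5, 240°): beam 1 = 1.0000 ≠ 1.7321 ✗
  …
  (2.5, 2.5, 120°): r_1=1.7321, r_2=1.9319, r_3=1.5529, r_4=1.7321 — all match ✓
Only this pose fits every beam.

(x, y, θ) = (2.5, 2.5, 120°)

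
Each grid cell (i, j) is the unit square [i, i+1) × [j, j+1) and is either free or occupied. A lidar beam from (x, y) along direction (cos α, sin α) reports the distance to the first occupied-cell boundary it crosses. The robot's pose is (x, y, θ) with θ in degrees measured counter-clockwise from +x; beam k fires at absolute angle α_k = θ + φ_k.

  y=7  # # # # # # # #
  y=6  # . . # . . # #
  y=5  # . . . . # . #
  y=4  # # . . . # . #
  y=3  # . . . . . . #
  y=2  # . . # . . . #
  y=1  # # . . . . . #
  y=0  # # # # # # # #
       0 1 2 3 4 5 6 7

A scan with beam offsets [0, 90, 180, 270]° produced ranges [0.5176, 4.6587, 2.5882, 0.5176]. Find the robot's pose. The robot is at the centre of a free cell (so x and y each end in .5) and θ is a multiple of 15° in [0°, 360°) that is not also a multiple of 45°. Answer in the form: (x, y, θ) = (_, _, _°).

Candidates: 29 free-cell centres × 16 headings = 464 poses. Raycast each; keep the one whose scan matches to 4 dp.
  (3.5, 3.5, 120°): beam 1 = 4.0415 ≠ 0.5176 ✗
  (4.5, 3.5, 300°): beam 1 = 2.8868 ≠ 0.5176 ✗
  (1.5, 3.5, 240°): beam 1 = 1.0000 ≠ 0.5176 ✗
  (4.5, 4.5, 255°): beam 1 = 1.9319 ≠ 0.5176 ✗
  …
  (2.5, 1.5, 285°): r_1=0.5176, r_2=4.6587, r_3=2.5882, r_4=0.5176 — all match ✓
Unique over the lattice → pose = (2.5, 1.5, 285°).

(x, y, θ) = (2.5, 1.5, 285°)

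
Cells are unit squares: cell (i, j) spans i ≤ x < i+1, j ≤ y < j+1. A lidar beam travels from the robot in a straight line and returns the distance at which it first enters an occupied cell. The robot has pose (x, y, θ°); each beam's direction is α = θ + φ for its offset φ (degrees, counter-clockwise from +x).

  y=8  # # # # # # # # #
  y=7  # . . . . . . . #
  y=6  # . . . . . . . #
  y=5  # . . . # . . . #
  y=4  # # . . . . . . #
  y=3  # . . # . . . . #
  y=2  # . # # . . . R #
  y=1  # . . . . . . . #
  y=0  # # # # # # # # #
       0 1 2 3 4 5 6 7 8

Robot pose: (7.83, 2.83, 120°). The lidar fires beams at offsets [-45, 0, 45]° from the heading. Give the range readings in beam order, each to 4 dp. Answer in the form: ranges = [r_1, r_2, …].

beam 1: φ=-45°, α=75°
  direction (0.2588, 0.9659); cell (7,2); t to first gridline: x 0.6568, y 0.1760 (then +3.8637 / +1.0353)
    (7,3) via y @ 0.1760
    (8,3) via x @ 0.6568  # hit
  → r_1 = 0.6568
beam 2: φ=0°, α=120°
  direction (-0.5000, 0.8660); cell (7,2); t to first gridline: x 1.6600, y 0.1963 (then +2.0000 / +1.1547)
    (7,3) via y @ 0.1963
    (7,4) via y @ 1.3510
    (6,4) via x @ 1.6600
    (6,5) via y @ 2.5057
    (5,5) via x @ 3.6600
    (5,6) via y @ 3.6604
    (5,7) via y @ 4.8151
    (4,7) via x @ 5.6600
    (4,8) via y @ 5.9698  # hit
  → r_2 = 5.9698
beam 3: φ=45°, α=165°
  direction (-0.9659, 0.2588); cell (7,2); t to first gridline: x 0.8593, y 0.6568 (then +1.0353 / +3.8637)
    (7,3) via y @ 0.6568
    (6,3) via x @ 0.8593
    (5,3) via x @ 1.8946
    (4,3) via x @ 2.9298
    (3,3) via x @ 3.9651  # hit
  → r_3 = 3.9651

ranges = [0.6568, 5.9698, 3.9651]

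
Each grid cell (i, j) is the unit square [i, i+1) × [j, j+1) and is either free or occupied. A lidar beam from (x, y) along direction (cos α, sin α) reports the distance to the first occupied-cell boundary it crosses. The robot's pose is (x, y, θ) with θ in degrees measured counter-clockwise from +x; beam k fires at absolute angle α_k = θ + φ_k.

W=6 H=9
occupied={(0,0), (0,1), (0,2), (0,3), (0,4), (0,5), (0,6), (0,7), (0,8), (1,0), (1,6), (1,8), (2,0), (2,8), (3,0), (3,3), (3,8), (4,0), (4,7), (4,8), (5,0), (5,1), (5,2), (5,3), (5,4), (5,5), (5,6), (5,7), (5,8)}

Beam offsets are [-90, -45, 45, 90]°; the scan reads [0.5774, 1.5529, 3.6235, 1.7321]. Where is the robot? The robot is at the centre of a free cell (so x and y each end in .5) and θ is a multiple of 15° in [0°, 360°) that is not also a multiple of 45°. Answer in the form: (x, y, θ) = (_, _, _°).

The pose lattice has 25·16 = 400 candidates. Test each by forward raycasting.
  (2.5, 1.5, 60°): beam 1 = 1.0000 ≠ 0.5774 ✗
  (2.5, 6.5, 285°): beam 1 = 0.5176 ≠ 0.5774 ✗
  (1.5, 5.5, 150°): beam 2 = 0.5176 ≠ 1.5529 ✗
  …
  (1.5, 2.5, 300°): r_1=0.5774, r_2=1.5529, r_3=3.6235, r_4=1.7321 — all match ✓
No second candidate reproduces the full scan.

(x, y, θ) = (1.5, 2.5, 300°)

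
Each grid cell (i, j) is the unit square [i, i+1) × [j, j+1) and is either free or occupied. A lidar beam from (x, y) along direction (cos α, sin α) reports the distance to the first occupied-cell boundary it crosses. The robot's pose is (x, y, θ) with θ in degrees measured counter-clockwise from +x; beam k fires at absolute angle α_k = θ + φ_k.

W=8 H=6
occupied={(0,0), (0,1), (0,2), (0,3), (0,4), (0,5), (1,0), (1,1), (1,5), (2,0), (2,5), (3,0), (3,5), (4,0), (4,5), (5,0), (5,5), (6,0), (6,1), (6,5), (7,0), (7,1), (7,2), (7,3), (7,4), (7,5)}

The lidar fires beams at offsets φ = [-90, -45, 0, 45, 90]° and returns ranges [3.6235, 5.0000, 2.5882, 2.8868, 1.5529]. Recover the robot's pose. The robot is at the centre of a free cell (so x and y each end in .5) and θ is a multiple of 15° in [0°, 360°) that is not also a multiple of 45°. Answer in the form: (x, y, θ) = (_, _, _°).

(x, y, θ) = (2.5, 2.5, 75°)

Candidates: 22 free-cell centres × 16 headings = 352 poses. Raycast each; keep the one whose scan matches to 4 dp.
  (3.5, 4.5, 345°): beam 2 = 4.0415 ≠ 5.0000 ✗
  (2.5, 2.5, 195°): beam 1 = 2.5882 ≠ 3.6235 ✗
  (6.5, 2.5, 255°): beam 1 = 5.6940 ≠ 3.6235 ✗
  (3.5, 4.5, 255°): beam 1 = 1.9319 ≠ 3.6235 ✗
  (4.5, 4.5, 300°): beam 1 = 4.0415 ≠ 3.6235 ✗
  …
  (2.5, 2.5, 75°): r_1=3.6235, r_2=5.0000, r_3=2.5882, r_4=2.8868, r_5=1.5529 — all match ✓
Only this pose fits every beam.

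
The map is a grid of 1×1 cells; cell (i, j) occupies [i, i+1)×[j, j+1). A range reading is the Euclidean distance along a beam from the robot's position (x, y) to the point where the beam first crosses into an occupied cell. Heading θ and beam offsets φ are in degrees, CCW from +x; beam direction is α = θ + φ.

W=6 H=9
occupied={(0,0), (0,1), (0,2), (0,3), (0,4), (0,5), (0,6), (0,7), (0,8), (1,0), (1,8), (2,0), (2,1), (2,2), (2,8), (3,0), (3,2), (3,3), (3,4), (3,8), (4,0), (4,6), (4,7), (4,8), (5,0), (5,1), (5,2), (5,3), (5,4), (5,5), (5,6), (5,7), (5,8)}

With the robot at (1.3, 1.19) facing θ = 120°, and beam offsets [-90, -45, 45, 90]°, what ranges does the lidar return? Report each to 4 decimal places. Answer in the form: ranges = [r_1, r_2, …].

beam 1: φ=-90°, α=30°
  dir = (cos 30°, sin 30°) = (0.8660, 0.5000); from cell (1,1)
  next x-line at t=0.8083, next y-line at t=1.6200; Δt_x=1.1547, Δt_y=2.0000
    x: enter (2,1) at t=0.8083 ← occupied
  → r_1 = 0.8083
beam 2: φ=-45°, α=75°
  dir = (cos 75°, sin 75°) = (0.2588, 0.9659); from cell (1,1)
  next x-line at t=2.7046, next y-line at t=0.8386; Δt_x=3.8637, Δt_y=1.0353
    y: enter (1,2) at t=0.8386
    y: enter (1,3) at t=1.8738
    x: enter (2,3) at t=2.7046
    y: enter (2,4) at t=2.9091
    y: enter (2,5) at t=3.9444
    y: enter (2,6) at t=4.9797
    y: enter (2,7) at t=6.0150
    x: enter (3,7) at t=6.5683
    y: enter (3,8) at t=7.0502 ← occupied
  → r_2 = 7.0502
beam 3: φ=45°, α=165°
  dir = (cos 165°, sin 165°) = (-0.9659, 0.2588); from cell (1,1)
  next x-line at t=0.3106, next y-line at t=3.1296; Δt_x=1.0353, Δt_y=3.8637
    x: enter (0,1) at t=0.3106 ← occupied
  → r_3 = 0.3106
beam 4: φ=90°, α=210°
  dir = (cos 210°, sin 210°) = (-0.8660, -0.5000); from cell (1,1)
  next x-line at t=0.3464, next y-line at t=0.3800; Δt_x=1.1547, Δt_y=2.0000
    x: enter (0,1) at t=0.3464 ← occupied
  → r_4 = 0.3464

ranges = [0.8083, 7.0502, 0.3106, 0.3464]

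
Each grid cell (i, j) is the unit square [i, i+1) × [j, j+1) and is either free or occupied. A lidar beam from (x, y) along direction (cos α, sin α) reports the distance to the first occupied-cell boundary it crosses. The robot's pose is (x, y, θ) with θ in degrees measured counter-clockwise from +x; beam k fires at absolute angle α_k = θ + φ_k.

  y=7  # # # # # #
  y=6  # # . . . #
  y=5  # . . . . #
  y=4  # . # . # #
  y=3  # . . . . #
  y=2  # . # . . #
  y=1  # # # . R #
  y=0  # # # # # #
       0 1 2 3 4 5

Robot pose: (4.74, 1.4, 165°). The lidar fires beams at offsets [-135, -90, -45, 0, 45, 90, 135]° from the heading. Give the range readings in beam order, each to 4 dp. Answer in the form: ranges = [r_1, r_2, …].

beam 1: φ=-135°, α=30°
  cosα=0.8660 sinα=0.5000 | (4,1) | tMaxX 0.3002 tMaxY 1.2000 | tΔX 1.1547 tΔY 2.0000
    t=0.3002 [x] (5,1) — stop
  → r_1 = 0.3002
beam 2: φ=-90°, α=75°
  cosα=0.2588 sinα=0.9659 | (4,1) | tMaxX 1.0046 tMaxY 0.6212 | tΔX 3.8637 tΔY 1.0353
    t=0.6212 [y] (4,2)
    t=1.0046 [x] (5,2) — stop
  → r_2 = 1.0046
beam 3: φ=-45°, α=120°
  cosα=-0.5000 sinα=0.8660 | (4,1) | tMaxX 1.4800 tMaxY 0.6928 | tΔX 2.0000 tΔY 1.1547
    t=0.6928 [y] (4,2)
    t=1.4800 [x] (3,2)
    t=1.8475 [y] (3,3)
    t=3.0022 [y] (3,4)
    t=3.4800 [x] (2,4) — stop
  → r_3 = 3.4800
beam 4: φ=0°, α=165°
  cosα=-0.9659 sinα=0.2588 | (4,1) | tMaxX 0.7661 tMaxY 2.3182 | tΔX 1.0353 tΔY 3.8637
    t=0.7661 [x] (3,1)
    t=1.8014 [x] (2,1) — stop
  → r_4 = 1.8014
beam 5: φ=45°, α=210°
  cosα=-0.8660 sinα=-0.5000 | (4,1) | tMaxX 0.8545 tMaxY 0.8000 | tΔX 1.1547 tΔY 2.0000
    t=0.8000 [y] (4,0) — stop
  → r_5 = 0.8000
beam 6: φ=90°, α=255°
  cosα=-0.2588 sinα=-0.9659 | (4,1) | tMaxX 2.8591 tMaxY 0.4141 | tΔX 3.8637 tΔY 1.0353
    t=0.4141 [y] (4,0) — stop
  → r_6 = 0.4141
beam 7: φ=135°, α=300°
  cosα=0.5000 sinα=-0.8660 | (4,1) | tMaxX 0.5200 tMaxY 0.4619 | tΔX 2.0000 tΔY 1.1547
    t=0.4619 [y] (4,0) — stop
  → r_7 = 0.4619

ranges = [0.3002, 1.0046, 3.4800, 1.8014, 0.8000, 0.4141, 0.4619]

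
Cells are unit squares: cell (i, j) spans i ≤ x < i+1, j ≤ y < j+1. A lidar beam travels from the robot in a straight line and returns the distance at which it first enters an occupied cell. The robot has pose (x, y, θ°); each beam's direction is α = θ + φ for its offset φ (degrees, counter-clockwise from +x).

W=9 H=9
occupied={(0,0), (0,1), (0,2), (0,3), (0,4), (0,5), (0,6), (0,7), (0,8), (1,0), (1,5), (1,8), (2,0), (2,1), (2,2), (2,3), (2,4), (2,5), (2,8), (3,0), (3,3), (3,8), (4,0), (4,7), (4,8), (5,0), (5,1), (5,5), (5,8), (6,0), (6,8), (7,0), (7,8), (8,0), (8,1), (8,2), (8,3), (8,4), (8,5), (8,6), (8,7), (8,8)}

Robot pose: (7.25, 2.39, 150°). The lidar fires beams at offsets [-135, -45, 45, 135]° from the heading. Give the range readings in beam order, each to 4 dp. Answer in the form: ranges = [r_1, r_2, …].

ranges = [0.7765, 5.8079, 1.5068, 1.4390]

beam 1: φ=-135°, α=15°
  cosα=0.9659 sinα=0.2588 | (7,2) | tMaxX 0.7765 tMaxY 2.3569 | tΔX 1.0353 tΔY 3.8637
    t=0.7765 [x] (8,2) — stop
  → r_1 = 0.7765
beam 2: φ=-45°, α=105°
  cosα=-0.2588 sinα=0.9659 | (7,2) | tMaxX 0.9659 tMaxY 0.6315 | tΔX 3.8637 tΔY 1.0353
    t=0.6315 [y] (7,3)
    t=0.9659 [x] (6,3)
    t=1.6668 [y] (6,4)
    t=2.7021 [y] (6,5)
    t=3.7373 [y] (6,6)
    t=4.7726 [y] (6,7)
    t=4.8296 [x] (5,7)
    t=5.8079 [y] (5,8) — stop
  → r_2 = 5.8079
beam 3: φ=45°, α=195°
  cosα=-0.9659 sinα=-0.2588 | (7,2) | tMaxX 0.2588 tMaxY 1.5068 | tΔX 1.0353 tΔY 3.8637
    t=0.2588 [x] (6,2)
    t=1.2941 [x] (5,2)
    t=1.5068 [y] (5,1) — stop
  → r_3 = 1.5068
beam 4: φ=135°, α=285°
  cosα=0.2588 sinα=-0.9659 | (7,2) | tMaxX 2.8978 tMaxY 0.4038 | tΔX 3.8637 tΔY 1.0353
    t=0.4038 [y] (7,1)
    t=1.4390 [y] (7,0) — stop
  → r_4 = 1.4390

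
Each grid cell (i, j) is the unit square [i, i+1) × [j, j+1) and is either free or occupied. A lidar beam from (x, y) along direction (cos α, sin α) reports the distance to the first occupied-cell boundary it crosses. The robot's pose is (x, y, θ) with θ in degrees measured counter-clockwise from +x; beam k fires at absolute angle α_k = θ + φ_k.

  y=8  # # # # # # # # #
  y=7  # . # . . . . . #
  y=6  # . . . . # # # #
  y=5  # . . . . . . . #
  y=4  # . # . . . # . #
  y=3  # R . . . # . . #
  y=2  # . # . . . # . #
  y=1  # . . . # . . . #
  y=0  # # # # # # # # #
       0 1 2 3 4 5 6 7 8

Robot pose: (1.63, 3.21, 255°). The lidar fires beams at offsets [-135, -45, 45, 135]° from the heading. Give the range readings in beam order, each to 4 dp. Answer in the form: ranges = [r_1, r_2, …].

ranges = [1.2600, 0.7275, 0.7400, 1.5800]

beam 1: φ=-135°, α=120°
  cosα=-0.5000 sinα=0.8660 | (1,3) | tMaxX 1.2600 tMaxY 0.9122 | tΔX 2.0000 tΔY 1.1547
    t=0.9122 [y] (1,4)
    t=1.2600 [x] (0,4) — stop
  → r_1 = 1.2600
beam 2: φ=-45°, α=210°
  cosα=-0.8660 sinα=-0.5000 | (1,3) | tMaxX 0.7275 tMaxY 0.4200 | tΔX 1.1547 tΔY 2.0000
    t=0.4200 [y] (1,2)
    t=0.7275 [x] (0,2) — stop
  → r_2 = 0.7275
beam 3: φ=45°, α=300°
  cosα=0.5000 sinα=-0.8660 | (1,3) | tMaxX 0.7400 tMaxY 0.2425 | tΔX 2.0000 tΔY 1.1547
    t=0.2425 [y] (1,2)
    t=0.7400 [x] (2,2) — stop
  → r_3 = 0.7400
beam 4: φ=135°, α=30°
  cosα=0.8660 sinα=0.5000 | (1,3) | tMaxX 0.4272 tMaxY 1.5800 | tΔX 1.1547 tΔY 2.0000
    t=0.4272 [x] (2,3)
    t=1.5800 [y] (2,4) — stop
  → r_4 = 1.5800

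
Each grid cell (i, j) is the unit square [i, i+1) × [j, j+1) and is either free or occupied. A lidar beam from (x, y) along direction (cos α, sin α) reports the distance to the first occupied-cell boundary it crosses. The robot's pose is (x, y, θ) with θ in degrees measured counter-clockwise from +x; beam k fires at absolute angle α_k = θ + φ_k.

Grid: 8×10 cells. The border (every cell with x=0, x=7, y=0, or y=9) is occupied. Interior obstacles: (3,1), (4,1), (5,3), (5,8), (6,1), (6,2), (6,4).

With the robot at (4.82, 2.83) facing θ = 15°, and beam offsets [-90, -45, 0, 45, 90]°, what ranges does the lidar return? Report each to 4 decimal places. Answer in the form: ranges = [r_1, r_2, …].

beam 1: φ=-90°, α=285°
  direction (0.2588, -0.9659); cell (4,2); t to first gridline: x 0.6955, y 0.8593 (then +3.8637 / +1.0353)
    (5,2) via x @ 0.6955
    (5,1) via y @ 0.8593
    (5,0) via y @ 1.8946  # hit
  → r_1 = 1.8946
beam 2: φ=-45°, α=330°
  direction (0.8660, -0.5000); cell (4,2); t to first gridline: x 0.2078, y 1.6600 (then +1.1547 / +2.0000)
    (5,2) via x @ 0.2078
    (6,2) via x @ 1.3625  # hit
  → r_2 = 1.3625
beam 3: φ=0°, α=15°
  direction (0.9659, 0.2588); cell (4,2); t to first gridline: x 0.1863, y 0.6568 (then +1.0353 / +3.8637)
    (5,2) via x @ 0.1863
    (5,3) via y @ 0.6568  # hit
  → r_3 = 0.6568
beam 4: φ=45°, α=60°
  direction (0.5000, 0.8660); cell (4,2); t to first gridline: x 0.3600, y 0.1963 (then +2.0000 / +1.1547)
    (4,3) via y @ 0.1963
    (5,3) via x @ 0.3600  # hit
  → r_4 = 0.3600
beam 5: φ=90°, α=105°
  direction (-0.2588, 0.9659); cell (4,2); t to first gridline: x 3.1682, y 0.1760 (then +3.8637 / +1.0353)
    (4,3) via y @ 0.1760
    (4,4) via y @ 1.2113
    (4,5) via y @ 2.2465
    (3,5) via x @ 3.1682
    (3,6) via y @ 3.2818
    (3,7) via y @ 4.3171
    (3,8) via y @ 5.3524
    (3,9) via y @ 6.3877  # hit
  → r_5 = 6.3877

ranges = [1.8946, 1.3625, 0.6568, 0.3600, 6.3877]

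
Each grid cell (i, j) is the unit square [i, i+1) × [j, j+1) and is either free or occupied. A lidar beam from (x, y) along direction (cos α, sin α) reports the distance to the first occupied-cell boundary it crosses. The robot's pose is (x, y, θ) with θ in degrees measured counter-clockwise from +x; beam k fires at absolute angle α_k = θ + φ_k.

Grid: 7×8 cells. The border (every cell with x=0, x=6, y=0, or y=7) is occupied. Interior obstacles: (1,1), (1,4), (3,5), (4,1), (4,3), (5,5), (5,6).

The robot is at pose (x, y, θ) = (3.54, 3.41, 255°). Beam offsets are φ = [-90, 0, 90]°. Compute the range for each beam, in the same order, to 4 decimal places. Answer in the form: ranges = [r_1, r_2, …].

ranges = [2.2796, 2.4950, 0.4762]

beam 1: φ=-90°, α=165°
  direction (-0.9659, 0.2588); cell (3,3); t to first gridline: x 0.5590, y 2.2796 (then +1.0353 / +3.8637)
    (2,3) via x @ 0.5590
    (1,3) via x @ 1.5943
    (1,4) via y @ 2.2796  # hit
  → r_1 = 2.2796
beam 2: φ=0°, α=255°
  direction (-0.2588, -0.9659); cell (3,3); t to first gridline: x 2.0864, y 0.4245 (then +3.8637 / +1.0353)
    (3,2) via y @ 0.4245
    (3,1) via y @ 1.4597
    (2,1) via x @ 2.0864
    (2,0) via y @ 2.4950  # hit
  → r_2 = 2.4950
beam 3: φ=90°, α=345°
  direction (0.9659, -0.2588); cell (3,3); t to first gridline: x 0.4762, y 1.5841 (then +1.0353 / +3.8637)
    (4,3) via x @ 0.4762  # hit
  → r_3 = 0.4762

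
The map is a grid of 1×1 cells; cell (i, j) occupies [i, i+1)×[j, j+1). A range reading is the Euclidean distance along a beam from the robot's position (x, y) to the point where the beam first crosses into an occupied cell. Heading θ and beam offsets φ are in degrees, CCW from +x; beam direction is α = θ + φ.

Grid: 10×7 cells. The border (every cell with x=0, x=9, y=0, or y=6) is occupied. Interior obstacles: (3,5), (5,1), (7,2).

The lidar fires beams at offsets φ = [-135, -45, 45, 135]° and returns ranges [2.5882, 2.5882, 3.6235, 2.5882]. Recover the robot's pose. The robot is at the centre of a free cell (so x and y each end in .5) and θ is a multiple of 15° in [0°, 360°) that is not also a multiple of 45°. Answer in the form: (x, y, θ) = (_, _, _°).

Candidates: 37 free-cell centres × 16 headings = 592 poses. Raycast each; keep the one whose scan matches to 4 dp.
  (4.5, 4.5, 60°): beam 2 = 4.6587 ≠ 2.5882 ✗
  (4.5, 2.5, 30°): beam 1 = 1.5529 ≠ 2.5882 ✗
  (2.5, 3.5, 105°): beam 1 = 3.0000 ≠ 2.5882 ✗
  (4.5, 2.5, 255°): beam 1 = 2.8868 ≠ 2.5882 ✗
  (5.5, 3.5, 210°): beam 2 = 4.6587 ≠ 2.5882 ✗
  …
  (4.5, 3.5, 120°): r_1=2.5882, r_2=2.5882, r_3=3.6235, r_4=2.5882 — all match ✓
No second candidate reproduces the full scan.

(x, y, θ) = (4.5, 3.5, 120°)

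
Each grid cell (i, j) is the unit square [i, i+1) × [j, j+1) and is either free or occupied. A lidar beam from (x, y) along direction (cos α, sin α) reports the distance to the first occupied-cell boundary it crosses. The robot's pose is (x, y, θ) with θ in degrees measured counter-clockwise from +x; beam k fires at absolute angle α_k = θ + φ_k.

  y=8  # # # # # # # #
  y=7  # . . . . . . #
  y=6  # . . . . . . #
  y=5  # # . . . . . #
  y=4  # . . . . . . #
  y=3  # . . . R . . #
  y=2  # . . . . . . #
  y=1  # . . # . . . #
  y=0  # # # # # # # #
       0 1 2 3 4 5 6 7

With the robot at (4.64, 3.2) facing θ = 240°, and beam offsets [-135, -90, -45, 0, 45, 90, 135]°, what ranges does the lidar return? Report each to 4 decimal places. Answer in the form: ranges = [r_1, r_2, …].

ranges = [4.9693, 3.6000, 3.7684, 1.3856, 2.2776, 2.7251, 2.4433]

beam 1: φ=-135°, α=105°
  direction (-0.2588, 0.9659); cell (4,3); t to first gridline: x 2.4728, y 0.8282 (then +3.8637 / +1.0353)
    (4,4) via y @ 0.8282
    (4,5) via y @ 1.8635
    (3,5) via x @ 2.4728
    (3,6) via y @ 2.8988
    (3,7) via y @ 3.9340
    (3,8) via y @ 4.9693  # hit
  → r_1 = 4.9693
beam 2: φ=-90°, α=150°
  direction (-0.8660, 0.5000); cell (4,3); t to first gridline: x 0.7390, y 1.6000 (then +1.1547 / +2.0000)
    (3,3) via x @ 0.7390
    (3,4) via y @ 1.6000
    (2,4) via x @ 1.8937
    (1,4) via x @ 3.0484
    (1,5) via y @ 3.6000  # hit
  → r_2 = 3.6000
beam 3: φ=-45°, α=195°
  direction (-0.9659, -0.2588); cell (4,3); t to first gridline: x 0.6626, y 0.7727 (then +1.0353 / +3.8637)
    (3,3) via x @ 0.6626
    (3,2) via y @ 0.7727
    (2,2) via x @ 1.6979
    (1,2) via x @ 2.7331
    (0,2) via x @ 3.7684  # hit
  → r_3 = 3.7684
beam 4: φ=0°, α=240°
  direction (-0.5000, -0.8660); cell (4,3); t to first gridline: x 1.2800, y 0.2309 (then +2.0000 / +1.1547)
    (4,2) via y @ 0.2309
    (3,2) via x @ 1.2800
    (3,1) via y @ 1.3856  # hit
  → r_4 = 1.3856
beam 5: φ=45°, α=285°
  direction (0.2588, -0.9659); cell (4,3); t to first gridline: x 1.3909, y 0.2071 (then +3.8637 / +1.0353)
    (4,2) via y @ 0.2071
    (4,1) via y @ 1.2423
    (5,1) via x @ 1.3909
    (5,0) via y @ 2.2776  # hit
  → r_5 = 2.2776
beam 6: φ=90°, α=330°
  direction (0.8660, -0.5000); cell (4,3); t to first gridline: x 0.4157, y 0.4000 (then +1.1547 / +2.0000)
    (4,2) via y @ 0.4000
    (5,2) via x @ 0.4157
    (6,2) via x @ 1.5704
    (6,1) via y @ 2.4000
    (7,1) via x @ 2.7251  # hit
  → r_6 = 2.7251
beam 7: φ=135°, α=15°
  direction (0.9659, 0.2588); cell (4,3); t to first gridline: x 0.3727, y 3.0910 (then +1.0353 / +3.8637)
    (5,3) via x @ 0.3727
    (6,3) via x @ 1.4080
    (7,3) via x @ 2.4433  # hit
  → r_7 = 2.4433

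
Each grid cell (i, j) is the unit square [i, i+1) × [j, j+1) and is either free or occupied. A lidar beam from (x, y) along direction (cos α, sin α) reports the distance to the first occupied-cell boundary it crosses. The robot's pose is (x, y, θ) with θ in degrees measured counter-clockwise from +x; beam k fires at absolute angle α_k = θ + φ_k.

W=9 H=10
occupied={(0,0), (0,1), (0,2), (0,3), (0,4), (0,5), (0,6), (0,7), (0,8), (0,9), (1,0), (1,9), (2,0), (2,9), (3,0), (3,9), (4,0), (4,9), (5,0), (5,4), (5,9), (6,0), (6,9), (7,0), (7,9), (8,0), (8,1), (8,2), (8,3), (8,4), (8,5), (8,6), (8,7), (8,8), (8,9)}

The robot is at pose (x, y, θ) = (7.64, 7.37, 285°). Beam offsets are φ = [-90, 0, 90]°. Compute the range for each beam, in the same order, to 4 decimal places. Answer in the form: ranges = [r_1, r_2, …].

beam 1: φ=-90°, α=195°
  d=(-0.9659,-0.2588)  start (7,7)  tX=0.6626 tY=1.4296  stride 1/|dx|=1.0353 1/|dy|=3.8637
    cross x-line → (6,7), t=0.6626
    cross y-line → (6,6), t=1.4296
    cross x-line → (5,6), t=1.6979
    cross x-line → (4,6), t=2.7331
    cross x-line → (3,6), t=3.7684
    cross x-line → (2,6), t=4.8037
    cross y-line → (2,5), t=5.2933
    cross x-line → (1,5), t=5.8390
    cross x-line → (0,5), t=6.8742 (wall)
  → r_1 = 6.8742
beam 2: φ=0°, α=285°
  d=(0.2588,-0.9659)  start (7,7)  tX=1.3909 tY=0.3831  stride 1/|dx|=3.8637 1/|dy|=1.0353
    cross y-line → (7,6), t=0.3831
    cross x-line → (8,6), t=1.3909 (wall)
  → r_2 = 1.3909
beam 3: φ=90°, α=15°
  d=(0.9659,0.2588)  start (7,7)  tX=0.3727 tY=2.4341  stride 1/|dx|=1.0353 1/|dy|=3.8637
    cross x-line → (8,7), t=0.3727 (wall)
  → r_3 = 0.3727

ranges = [6.8742, 1.3909, 0.3727]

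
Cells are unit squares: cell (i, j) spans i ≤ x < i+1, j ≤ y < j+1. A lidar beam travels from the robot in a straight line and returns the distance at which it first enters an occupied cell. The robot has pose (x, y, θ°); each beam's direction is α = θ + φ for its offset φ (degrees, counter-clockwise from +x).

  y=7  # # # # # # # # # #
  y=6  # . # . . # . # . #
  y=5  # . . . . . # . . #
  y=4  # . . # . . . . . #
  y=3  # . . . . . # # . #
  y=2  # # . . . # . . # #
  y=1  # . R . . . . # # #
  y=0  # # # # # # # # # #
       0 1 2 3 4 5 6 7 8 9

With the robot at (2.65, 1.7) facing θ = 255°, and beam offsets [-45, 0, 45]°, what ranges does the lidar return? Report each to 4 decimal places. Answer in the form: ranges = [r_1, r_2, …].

ranges = [1.4000, 0.7247, 0.8083]

beam 1: φ=-45°, α=210°
  d=(-0.8660,-0.5000)  start (2,1)  tX=0.7506 tY=1.4000  stride 1/|dx|=1.1547 1/|dy|=2.0000
    cross x-line → (1,1), t=0.7506
    cross y-line → (1,0), t=1.4000 (wall)
  → r_1 = 1.4000
beam 2: φ=0°, α=255°
  d=(-0.2588,-0.9659)  start (2,1)  tX=2.5114 tY=0.7247  stride 1/|dx|=3.8637 1/|dy|=1.0353
    cross y-line → (2,0), t=0.7247 (wall)
  → r_2 = 0.7247
beam 3: φ=45°, α=300°
  d=(0.5000,-0.8660)  start (2,1)  tX=0.7000 tY=0.8083  stride 1/|dx|=2.0000 1/|dy|=1.1547
    cross x-line → (3,1), t=0.7000
    cross y-line → (3,0), t=0.8083 (wall)
  → r_3 = 0.8083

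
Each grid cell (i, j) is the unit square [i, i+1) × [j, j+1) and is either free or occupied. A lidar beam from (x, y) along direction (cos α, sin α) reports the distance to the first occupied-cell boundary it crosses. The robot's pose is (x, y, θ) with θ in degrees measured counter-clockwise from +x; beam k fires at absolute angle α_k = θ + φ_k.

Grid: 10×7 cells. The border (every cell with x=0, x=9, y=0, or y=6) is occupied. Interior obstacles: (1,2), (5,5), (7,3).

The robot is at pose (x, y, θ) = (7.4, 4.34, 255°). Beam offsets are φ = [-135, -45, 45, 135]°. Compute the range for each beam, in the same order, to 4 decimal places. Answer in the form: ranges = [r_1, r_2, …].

beam 1: φ=-135°, α=120°
  direction (-0.5000, 0.8660); cell (7,4); t to first gridline: x 0.8000, y 0.7621 (then +2.0000 / +1.1547)
    (7,5) via y @ 0.7621
    (6,5) via x @ 0.8000
    (6,6) via y @ 1.9168  # hit
  → r_1 = 1.9168
beam 2: φ=-45°, α=210°
  direction (-0.8660, -0.5000); cell (7,4); t to first gridline: x 0.4619, y 0.6800 (then +1.1547 / +2.0000)
    (6,4) via x @ 0.4619
    (6,3) via y @ 0.6800
    (5,3) via x @ 1.6166
    (5,2) via y @ 2.6800
    (4,2) via x @ 2.7713
    (3,2) via x @ 3.9260
    (3,1) via y @ 4.6800
    (2,1) via x @ 5.0807
    (1,1) via x @ 6.2354
    (1,0) via y @ 6.6800  # hit
  → r_2 = 6.6800
beam 3: φ=45°, α=300°
  direction (0.5000, -0.8660); cell (7,4); t to first gridline: x 1.2000, y 0.3926 (then +2.0000 / +1.1547)
    (7,3) via y @ 0.3926  # hit
  → r_3 = 0.3926
beam 4: φ=135°, α=30°
  direction (0.8660, 0.5000); cell (7,4); t to first gridline: x 0.6928, y 1.3200 (then +1.1547 / +2.0000)
    (8,4) via x @ 0.6928
    (8,5) via y @ 1.3200
    (9,5) via x @ 1.8475  # hit
  → r_4 = 1.8475

ranges = [1.9168, 6.6800, 0.3926, 1.8475]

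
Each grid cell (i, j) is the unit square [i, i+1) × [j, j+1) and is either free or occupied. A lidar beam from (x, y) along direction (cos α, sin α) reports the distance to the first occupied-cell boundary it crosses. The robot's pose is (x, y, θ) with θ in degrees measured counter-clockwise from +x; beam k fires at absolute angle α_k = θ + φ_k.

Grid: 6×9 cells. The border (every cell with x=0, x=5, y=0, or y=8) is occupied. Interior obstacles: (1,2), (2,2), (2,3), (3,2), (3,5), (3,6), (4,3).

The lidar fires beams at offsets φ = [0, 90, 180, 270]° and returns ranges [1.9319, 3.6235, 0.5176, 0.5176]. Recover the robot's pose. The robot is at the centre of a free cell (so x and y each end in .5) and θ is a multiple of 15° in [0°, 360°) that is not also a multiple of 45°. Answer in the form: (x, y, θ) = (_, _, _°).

(x, y, θ) = (4.5, 4.5, 75°)

Enumerate (i+0.5, j+0.5, θ) over the 21 free cells and 16 admissible headings. For each, cast all 4 beams and compare to the given ranges.
  (3.5, 3.5, 105°): beam 1 = 1.5529 ≠ 1.9319 ✗
  (1.5, 4.5, 60°): beam 1 = 4.0415 ≠ 1.9319 ✗
  (4.5, 2.5, 30°): beam 1 = 0.5774 ≠ 1.9319 ✗
  (1.5, 3.5, 120°): beam 1 = 1.0000 ≠ 1.9319 ✗
  (4.5, 5.5, 150°): beam 1 = 0.5774 ≠ 1.9319 ✗
  …
  (4.5, 4.5, 75°): r_1=1.9319, r_2=3.6235, r_3=0.5176, r_4=0.5176 — all match ✓
Only this pose fits every beam.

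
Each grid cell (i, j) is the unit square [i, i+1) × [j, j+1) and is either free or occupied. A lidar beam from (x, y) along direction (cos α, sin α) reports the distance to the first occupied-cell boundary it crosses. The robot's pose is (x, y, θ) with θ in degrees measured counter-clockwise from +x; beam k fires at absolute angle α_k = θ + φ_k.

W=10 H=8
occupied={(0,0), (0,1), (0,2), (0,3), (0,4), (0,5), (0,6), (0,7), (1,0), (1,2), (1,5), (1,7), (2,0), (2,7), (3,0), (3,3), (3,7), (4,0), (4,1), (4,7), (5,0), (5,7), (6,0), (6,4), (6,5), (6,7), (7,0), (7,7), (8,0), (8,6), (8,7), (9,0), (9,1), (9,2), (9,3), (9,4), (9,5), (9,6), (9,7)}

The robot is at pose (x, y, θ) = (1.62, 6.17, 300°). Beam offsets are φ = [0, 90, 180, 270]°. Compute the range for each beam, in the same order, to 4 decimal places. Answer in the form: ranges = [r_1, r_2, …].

beam 1: φ=0°, α=300°
  direction (0.5000, -0.8660); cell (1,6); t to first gridline: x 0.7600, y 0.1963 (then +2.0000 / +1.1547)
    (1,5) via y @ 0.1963  # hit
  → r_1 = 0.1963
beam 2: φ=90°, α=30°
  direction (0.8660, 0.5000); cell (1,6); t to first gridline: x 0.4388, y 1.6600 (then +1.1547 / +2.0000)
    (2,6) via x @ 0.4388
    (3,6) via x @ 1.5935
    (3,7) via y @ 1.6600  # hit
  → r_2 = 1.6600
beam 3: φ=180°, α=120°
  direction (-0.5000, 0.8660); cell (1,6); t to first gridline: x 1.2400, y 0.9584 (then +2.0000 / +1.1547)
    (1,7) via y @ 0.9584  # hit
  → r_3 = 0.9584
beam 4: φ=270°, α=210°
  direction (-0.8660, -0.5000); cell (1,6); t to first gridline: x 0.7159, y 0.3400 (then +1.1547 / +2.0000)
    (1,5) via y @ 0.3400  # hit
  → r_4 = 0.3400

ranges = [0.1963, 1.6600, 0.9584, 0.3400]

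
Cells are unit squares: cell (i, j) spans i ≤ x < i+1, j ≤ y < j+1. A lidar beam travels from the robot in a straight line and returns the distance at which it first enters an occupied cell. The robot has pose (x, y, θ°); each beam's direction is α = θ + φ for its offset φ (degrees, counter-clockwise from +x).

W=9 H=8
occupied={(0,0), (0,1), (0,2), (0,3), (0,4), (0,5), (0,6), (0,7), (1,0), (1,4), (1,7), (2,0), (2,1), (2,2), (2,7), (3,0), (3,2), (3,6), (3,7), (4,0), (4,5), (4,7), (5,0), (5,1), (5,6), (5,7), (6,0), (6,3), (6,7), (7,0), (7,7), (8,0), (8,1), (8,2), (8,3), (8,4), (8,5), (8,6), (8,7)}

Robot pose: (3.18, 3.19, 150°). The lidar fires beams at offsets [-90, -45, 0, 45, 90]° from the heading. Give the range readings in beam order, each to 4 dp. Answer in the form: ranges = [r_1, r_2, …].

beam 1: φ=-90°, α=60°
  direction (0.5000, 0.8660); cell (3,3); t to first gridline: x 1.6400, y 0.9353 (then +2.0000 / +1.1547)
    (3,4) via y @ 0.9353
    (4,4) via x @ 1.6400
    (4,5) via y @ 2.0900  # hit
  → r_1 = 2.0900
beam 2: φ=-45°, α=105°
  direction (-0.2588, 0.9659); cell (3,3); t to first gridline: x 0.6955, y 0.8386 (then +3.8637 / +1.0353)
    (2,3) via x @ 0.6955
    (2,4) via y @ 0.8386
    (2,5) via y @ 1.8738
    (2,6) via y @ 2.9091
    (2,7) via y @ 3.9444  # hit
  → r_2 = 3.9444
beam 3: φ=0°, α=150°
  direction (-0.8660, 0.5000); cell (3,3); t to first gridline: x 0.2078, y 1.6200 (then +1.1547 / +2.0000)
    (2,3) via x @ 0.2078
    (1,3) via x @ 1.3625
    (1,4) via y @ 1.6200  # hit
  → r_3 = 1.6200
beam 4: φ=45°, α=195°
  direction (-0.9659, -0.2588); cell (3,3); t to first gridline: x 0.1863, y 0.7341 (then +1.0353 / +3.8637)
    (2,3) via x @ 0.1863
    (2,2) via y @ 0.7341  # hit
  → r_4 = 0.7341
beam 5: φ=90°, α=240°
  direction (-0.5000, -0.8660); cell (3,3); t to first gridline: x 0.3600, y 0.2194 (then +2.0000 / +1.1547)
    (3,2) via y @ 0.2194  # hit
  → r_5 = 0.2194

ranges = [2.0900, 3.9444, 1.6200, 0.7341, 0.2194]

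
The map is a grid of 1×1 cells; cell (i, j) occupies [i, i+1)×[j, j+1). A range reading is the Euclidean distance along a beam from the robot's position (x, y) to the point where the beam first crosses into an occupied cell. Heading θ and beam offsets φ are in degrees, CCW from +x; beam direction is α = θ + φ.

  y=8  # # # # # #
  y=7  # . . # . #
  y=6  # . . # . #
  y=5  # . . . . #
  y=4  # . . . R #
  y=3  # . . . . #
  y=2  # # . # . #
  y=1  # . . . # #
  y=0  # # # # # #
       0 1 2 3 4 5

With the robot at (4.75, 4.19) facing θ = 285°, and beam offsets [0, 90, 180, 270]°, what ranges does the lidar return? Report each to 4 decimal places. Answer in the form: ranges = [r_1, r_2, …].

beam 1: φ=0°, α=285°
  direction (0.2588, -0.9659); cell (4,4); t to first gridline: x 0.9659, y 0.1967 (then +3.8637 / +1.0353)
    (4,3) via y @ 0.1967
    (5,3) via x @ 0.9659  # hit
  → r_1 = 0.9659
beam 2: φ=90°, α=15°
  direction (0.9659, 0.2588); cell (4,4); t to first gridline: x 0.2588, y 3.1296 (then +1.0353 / +3.8637)
    (5,4) via x @ 0.2588  # hit
  → r_2 = 0.2588
beam 3: φ=180°, α=105°
  direction (-0.2588, 0.9659); cell (4,4); t to first gridline: x 2.8978, y 0.8386 (then +3.8637 / +1.0353)
    (4,5) via y @ 0.8386
    (4,6) via y @ 1.8738
    (3,6) via x @ 2.8978  # hit
  → r_3 = 2.8978
beam 4: φ=270°, α=195°
  direction (-0.9659, -0.2588); cell (4,4); t to first gridline: x 0.7765, y 0.7341 (then +1.0353 / +3.8637)
    (4,3) via y @ 0.7341
    (3,3) via x @ 0.7765
    (2,3) via x @ 1.8117
    (1,3) via x @ 2.8470
    (0,3) via x @ 3.8823  # hit
  → r_4 = 3.8823

ranges = [0.9659, 0.2588, 2.8978, 3.8823]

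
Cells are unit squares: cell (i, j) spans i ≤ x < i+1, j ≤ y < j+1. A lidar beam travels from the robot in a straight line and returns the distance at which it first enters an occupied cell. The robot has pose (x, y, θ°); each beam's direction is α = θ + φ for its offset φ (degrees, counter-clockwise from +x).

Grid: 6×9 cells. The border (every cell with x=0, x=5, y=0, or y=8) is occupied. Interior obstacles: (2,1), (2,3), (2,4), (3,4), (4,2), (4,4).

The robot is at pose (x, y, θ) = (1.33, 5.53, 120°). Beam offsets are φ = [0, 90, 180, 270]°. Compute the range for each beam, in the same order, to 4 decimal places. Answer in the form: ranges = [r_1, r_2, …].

ranges = [0.6600, 0.3811, 1.3400, 4.2378]

beam 1: φ=0°, α=120°
  direction (-0.5000, 0.8660); cell (1,5); t to first gridline: x 0.6600, y 0.5427 (then +2.0000 / +1.1547)
    (1,6) via y @ 0.5427
    (0,6) via x @ 0.6600  # hit
  → r_1 = 0.6600
beam 2: φ=90°, α=210°
  direction (-0.8660, -0.5000); cell (1,5); t to first gridline: x 0.3811, y 1.0600 (then +1.1547 / +2.0000)
    (0,5) via x @ 0.3811  # hit
  → r_2 = 0.3811
beam 3: φ=180°, α=300°
  direction (0.5000, -0.8660); cell (1,5); t to first gridline: x 1.3400, y 0.6120 (then +2.0000 / +1.1547)
    (1,4) via y @ 0.6120
    (2,4) via x @ 1.3400  # hit
  → r_3 = 1.3400
beam 4: φ=270°, α=30°
  direction (0.8660, 0.5000); cell (1,5); t to first gridline: x 0.7736, y 0.9400 (then +1.1547 / +2.0000)
    (2,5) via x @ 0.7736
    (2,6) via y @ 0.9400
    (3,6) via x @ 1.9283
    (3,7) via y @ 2.9400
    (4,7) via x @ 3.0831
    (5,7) via x @ 4.2378  # hit
  → r_4 = 4.2378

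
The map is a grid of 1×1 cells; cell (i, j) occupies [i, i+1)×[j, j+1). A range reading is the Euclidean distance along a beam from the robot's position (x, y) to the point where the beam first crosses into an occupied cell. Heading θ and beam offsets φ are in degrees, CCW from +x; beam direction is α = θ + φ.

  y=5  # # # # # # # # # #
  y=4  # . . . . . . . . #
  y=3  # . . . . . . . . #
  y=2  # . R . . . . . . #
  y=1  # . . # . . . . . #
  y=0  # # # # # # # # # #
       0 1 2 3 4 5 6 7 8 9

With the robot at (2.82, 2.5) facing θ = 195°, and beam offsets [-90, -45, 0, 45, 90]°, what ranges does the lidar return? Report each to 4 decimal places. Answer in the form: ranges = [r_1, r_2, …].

ranges = [2.5882, 2.1016, 1.8842, 1.7321, 0.6955]

beam 1: φ=-90°, α=105°
  d=(-0.2588,0.9659)  start (2,2)  tX=3.1682 tY=0.5176  stride 1/|dx|=3.8637 1/|dy|=1.0353
    cross y-line → (2,3), t=0.5176
    cross y-line → (2,4), t=1.5529
    cross y-line → (2,5), t=2.5882 (wall)
  → r_1 = 2.5882
beam 2: φ=-45°, α=150°
  d=(-0.8660,0.5000)  start (2,2)  tX=0.9469 tY=1.0000  stride 1/|dx|=1.1547 1/|dy|=2.0000
    cross x-line → (1,2), t=0.9469
    cross y-line → (1,3), t=1.0000
    cross x-line → (0,3), t=2.1016 (wall)
  → r_2 = 2.1016
beam 3: φ=0°, α=195°
  d=(-0.9659,-0.2588)  start (2,2)  tX=0.8489 tY=1.9319  stride 1/|dx|=1.0353 1/|dy|=3.8637
    cross x-line → (1,2), t=0.8489
    cross x-line → (0,2), t=1.8842 (wall)
  → r_3 = 1.8842
beam 4: φ=45°, α=240°
  d=(-0.5000,-0.8660)  start (2,2)  tX=1.6400 tY=0.5774  stride 1/|dx|=2.0000 1/|dy|=1.1547
    cross y-line → (2,1), t=0.5774
    cross x-line → (1,1), t=1.6400
    cross y-line → (1,0), t=1.7321 (wall)
  → r_4 = 1.7321
beam 5: φ=90°, α=285°
  d=(0.2588,-0.9659)  start (2,2)  tX=0.6955 tY=0.5176  stride 1/|dx|=3.8637 1/|dy|=1.0353
    cross y-line → (2,1), t=0.5176
    cross x-line → (3,1), t=0.6955 (wall)
  → r_5 = 0.6955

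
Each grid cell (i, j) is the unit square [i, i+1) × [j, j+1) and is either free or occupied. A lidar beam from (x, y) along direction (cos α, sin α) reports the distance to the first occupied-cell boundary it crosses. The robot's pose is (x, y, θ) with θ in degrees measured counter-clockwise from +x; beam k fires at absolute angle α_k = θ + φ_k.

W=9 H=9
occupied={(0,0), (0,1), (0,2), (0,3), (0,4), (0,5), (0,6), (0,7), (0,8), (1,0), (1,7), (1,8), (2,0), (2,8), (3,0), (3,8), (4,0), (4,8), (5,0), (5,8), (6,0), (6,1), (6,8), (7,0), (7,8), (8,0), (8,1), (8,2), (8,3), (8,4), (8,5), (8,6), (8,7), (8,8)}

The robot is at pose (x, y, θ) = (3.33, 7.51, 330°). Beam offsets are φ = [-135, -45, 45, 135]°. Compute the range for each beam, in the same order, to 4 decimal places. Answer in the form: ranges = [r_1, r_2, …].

ranges = [1.3769, 6.7396, 1.8932, 0.5073]

beam 1: φ=-135°, α=195°
  direction (-0.9659, -0.2588); cell (3,7); t to first gridline: x 0.3416, y 1.9705 (then +1.0353 / +3.8637)
    (2,7) via x @ 0.3416
    (1,7) via x @ 1.3769  # hit
  → r_1 = 1.3769
beam 2: φ=-45°, α=285°
  direction (0.2588, -0.9659); cell (3,7); t to first gridline: x 2.5887, y 0.5280 (then +3.8637 / +1.0353)
    (3,6) via y @ 0.5280
    (3,5) via y @ 1.5633
    (4,5) via x @ 2.5887
    (4,4) via y @ 2.5985
    (4,3) via y @ 3.6338
    (4,2) via y @ 4.6691
    (4,1) via y @ 5.7044
    (5,1) via x @ 6.4524
    (5,0) via y @ 6.7396  # hit
  → r_2 = 6.7396
beam 3: φ=45°, α=15°
  direction (0.9659, 0.2588); cell (3,7); t to first gridline: x 0.6936, y 1.8932 (then +1.0353 / +3.8637)
    (4,7) via x @ 0.6936
    (5,7) via x @ 1.7289
    (5,8) via y @ 1.8932  # hit
  → r_3 = 1.8932
beam 4: φ=135°, α=105°
  direction (-0.2588, 0.9659); cell (3,7); t to first gridline: x 1.2750, y 0.5073 (then +3.8637 / +1.0353)
    (3,8) via y @ 0.5073  # hit
  → r_4 = 0.5073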